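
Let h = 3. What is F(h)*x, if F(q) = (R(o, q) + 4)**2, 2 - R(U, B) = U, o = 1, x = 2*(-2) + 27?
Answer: 575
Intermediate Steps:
x = 23 (x = -4 + 27 = 23)
R(U, B) = 2 - U
F(q) = 25 (F(q) = ((2 - 1*1) + 4)**2 = ((2 - 1) + 4)**2 = (1 + 4)**2 = 5**2 = 25)
F(h)*x = 25*23 = 575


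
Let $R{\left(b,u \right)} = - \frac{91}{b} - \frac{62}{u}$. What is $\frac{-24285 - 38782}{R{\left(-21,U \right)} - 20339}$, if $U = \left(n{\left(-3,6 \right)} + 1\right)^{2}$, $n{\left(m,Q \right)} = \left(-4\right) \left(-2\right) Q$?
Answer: $\frac{454271601}{146470790} \approx 3.1014$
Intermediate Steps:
$n{\left(m,Q \right)} = 8 Q$
$U = 2401$ ($U = \left(8 \cdot 6 + 1\right)^{2} = \left(48 + 1\right)^{2} = 49^{2} = 2401$)
$\frac{-24285 - 38782}{R{\left(-21,U \right)} - 20339} = \frac{-24285 - 38782}{\left(- \frac{91}{-21} - \frac{62}{2401}\right) - 20339} = - \frac{63067}{\left(\left(-91\right) \left(- \frac{1}{21}\right) - \frac{62}{2401}\right) - 20339} = - \frac{63067}{\left(\frac{13}{3} - \frac{62}{2401}\right) - 20339} = - \frac{63067}{\frac{31027}{7203} - 20339} = - \frac{63067}{- \frac{146470790}{7203}} = \left(-63067\right) \left(- \frac{7203}{146470790}\right) = \frac{454271601}{146470790}$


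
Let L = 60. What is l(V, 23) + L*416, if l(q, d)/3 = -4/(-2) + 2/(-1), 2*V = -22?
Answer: 24960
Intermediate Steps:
V = -11 (V = (½)*(-22) = -11)
l(q, d) = 0 (l(q, d) = 3*(-4/(-2) + 2/(-1)) = 3*(-4*(-½) + 2*(-1)) = 3*(2 - 2) = 3*0 = 0)
l(V, 23) + L*416 = 0 + 60*416 = 0 + 24960 = 24960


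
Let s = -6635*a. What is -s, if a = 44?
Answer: 291940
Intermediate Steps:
s = -291940 (s = -6635*44 = -291940)
-s = -1*(-291940) = 291940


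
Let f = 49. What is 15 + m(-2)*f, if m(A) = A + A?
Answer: -181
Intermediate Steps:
m(A) = 2*A
15 + m(-2)*f = 15 + (2*(-2))*49 = 15 - 4*49 = 15 - 196 = -181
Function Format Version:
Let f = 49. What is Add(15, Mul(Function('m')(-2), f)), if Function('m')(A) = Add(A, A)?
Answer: -181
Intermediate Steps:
Function('m')(A) = Mul(2, A)
Add(15, Mul(Function('m')(-2), f)) = Add(15, Mul(Mul(2, -2), 49)) = Add(15, Mul(-4, 49)) = Add(15, -196) = -181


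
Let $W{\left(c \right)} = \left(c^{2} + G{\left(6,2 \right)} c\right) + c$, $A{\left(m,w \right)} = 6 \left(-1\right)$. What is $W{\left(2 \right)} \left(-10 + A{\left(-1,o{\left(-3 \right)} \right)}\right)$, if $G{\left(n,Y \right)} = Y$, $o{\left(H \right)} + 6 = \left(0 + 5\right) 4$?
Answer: $-160$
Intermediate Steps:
$o{\left(H \right)} = 14$ ($o{\left(H \right)} = -6 + \left(0 + 5\right) 4 = -6 + 5 \cdot 4 = -6 + 20 = 14$)
$A{\left(m,w \right)} = -6$
$W{\left(c \right)} = c^{2} + 3 c$ ($W{\left(c \right)} = \left(c^{2} + 2 c\right) + c = c^{2} + 3 c$)
$W{\left(2 \right)} \left(-10 + A{\left(-1,o{\left(-3 \right)} \right)}\right) = 2 \left(3 + 2\right) \left(-10 - 6\right) = 2 \cdot 5 \left(-16\right) = 10 \left(-16\right) = -160$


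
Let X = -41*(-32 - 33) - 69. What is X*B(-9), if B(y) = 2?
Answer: 5192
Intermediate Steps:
X = 2596 (X = -41*(-65) - 69 = 2665 - 69 = 2596)
X*B(-9) = 2596*2 = 5192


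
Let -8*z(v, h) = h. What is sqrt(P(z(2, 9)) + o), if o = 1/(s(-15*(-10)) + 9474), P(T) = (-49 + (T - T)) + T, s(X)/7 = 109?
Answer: I*sqrt(84046363746)/40948 ≈ 7.0799*I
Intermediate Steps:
s(X) = 763 (s(X) = 7*109 = 763)
z(v, h) = -h/8
P(T) = -49 + T (P(T) = (-49 + 0) + T = -49 + T)
o = 1/10237 (o = 1/(763 + 9474) = 1/10237 ≈ 9.7685e-5)
sqrt(P(z(2, 9)) + o) = sqrt((-49 - 1/8*9) + 1/10237) = sqrt((-49 - 9/8) + 1/10237) = sqrt(-401/8 + 1/10237) = sqrt(-4105029/81896) = I*sqrt(84046363746)/40948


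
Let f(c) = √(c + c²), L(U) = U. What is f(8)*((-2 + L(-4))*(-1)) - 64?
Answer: -64 + 36*√2 ≈ -13.088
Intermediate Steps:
f(8)*((-2 + L(-4))*(-1)) - 64 = √(8*(1 + 8))*((-2 - 4)*(-1)) - 64 = √(8*9)*(-6*(-1)) - 64 = √72*6 - 64 = (6*√2)*6 - 64 = 36*√2 - 64 = -64 + 36*√2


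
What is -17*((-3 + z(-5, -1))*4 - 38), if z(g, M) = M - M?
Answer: 850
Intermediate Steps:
z(g, M) = 0
-17*((-3 + z(-5, -1))*4 - 38) = -17*((-3 + 0)*4 - 38) = -17*(-3*4 - 38) = -17*(-12 - 38) = -17*(-50) = 850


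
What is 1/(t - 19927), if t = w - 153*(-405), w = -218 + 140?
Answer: 1/41960 ≈ 2.3832e-5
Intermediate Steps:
w = -78
t = 61887 (t = -78 - 153*(-405) = -78 + 61965 = 61887)
1/(t - 19927) = 1/(61887 - 19927) = 1/41960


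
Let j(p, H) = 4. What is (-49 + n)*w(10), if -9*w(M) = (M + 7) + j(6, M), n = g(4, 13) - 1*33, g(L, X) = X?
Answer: 161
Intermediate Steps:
n = -20 (n = 13 - 1*33 = 13 - 33 = -20)
w(M) = -11/9 - M/9 (w(M) = -((M + 7) + 4)/9 = -((7 + M) + 4)/9 = -(11 + M)/9 = -11/9 - M/9)
(-49 + n)*w(10) = (-49 - 20)*(-11/9 - 1/9*10) = -69*(-11/9 - 10/9) = -69*(-7/3) = 161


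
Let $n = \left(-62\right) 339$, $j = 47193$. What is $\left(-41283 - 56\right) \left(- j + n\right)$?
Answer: $2819774529$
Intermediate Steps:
$n = -21018$
$\left(-41283 - 56\right) \left(- j + n\right) = \left(-41283 - 56\right) \left(\left(-1\right) 47193 - 21018\right) = - 41339 \left(-47193 - 21018\right) = \left(-41339\right) \left(-68211\right) = 2819774529$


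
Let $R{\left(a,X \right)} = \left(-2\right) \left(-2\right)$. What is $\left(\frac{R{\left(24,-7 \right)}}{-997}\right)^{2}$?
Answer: $\frac{16}{994009} \approx 1.6096 \cdot 10^{-5}$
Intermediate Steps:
$R{\left(a,X \right)} = 4$
$\left(\frac{R{\left(24,-7 \right)}}{-997}\right)^{2} = \left(\frac{4}{-997}\right)^{2} = \left(4 \left(- \frac{1}{997}\right)\right)^{2} = \left(- \frac{4}{997}\right)^{2} = \frac{16}{994009}$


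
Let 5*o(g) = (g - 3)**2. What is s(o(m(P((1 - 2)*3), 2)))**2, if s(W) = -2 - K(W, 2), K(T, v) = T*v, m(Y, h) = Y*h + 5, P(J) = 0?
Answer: 324/25 ≈ 12.960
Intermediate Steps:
m(Y, h) = 5 + Y*h
o(g) = (-3 + g)**2/5 (o(g) = (g - 3)**2/5 = (-3 + g)**2/5)
s(W) = -2 - 2*W (s(W) = -2 - W*2 = -2 - 2*W)
s(o(m(P((1 - 2)*3), 2)))**2 = (-2 - 2*(-3 + (5 + 0*2))**2/5)**2 = (-2 - 2*(-3 + (5 + 0))**2/5)**2 = (-2 - 2*(-3 + 5)**2/5)**2 = (-2 - 2*2**2/5)**2 = (-2 - 2*4/5)**2 = (-2 - 8/5)**2 = (-18/5)**2 = 324/25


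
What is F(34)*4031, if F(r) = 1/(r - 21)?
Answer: 4031/13 ≈ 310.08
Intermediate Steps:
F(r) = 1/(-21 + r)
F(34)*4031 = 4031/(-21 + 34) = 4031/13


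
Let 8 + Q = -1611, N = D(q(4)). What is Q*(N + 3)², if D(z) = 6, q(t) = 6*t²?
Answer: -131139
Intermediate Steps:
N = 6
Q = -1619 (Q = -8 - 1611 = -1619)
Q*(N + 3)² = -1619*(6 + 3)² = -1619*9² = -1619*81 = -131139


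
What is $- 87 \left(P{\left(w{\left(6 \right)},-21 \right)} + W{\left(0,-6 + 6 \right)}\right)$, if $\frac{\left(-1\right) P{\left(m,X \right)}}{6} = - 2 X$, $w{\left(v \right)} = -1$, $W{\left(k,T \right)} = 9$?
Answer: $21141$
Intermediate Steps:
$P{\left(m,X \right)} = 12 X$ ($P{\left(m,X \right)} = - 6 \left(- 2 X\right) = 12 X$)
$- 87 \left(P{\left(w{\left(6 \right)},-21 \right)} + W{\left(0,-6 + 6 \right)}\right) = - 87 \left(12 \left(-21\right) + 9\right) = - 87 \left(-252 + 9\right) = \left(-87\right) \left(-243\right) = 21141$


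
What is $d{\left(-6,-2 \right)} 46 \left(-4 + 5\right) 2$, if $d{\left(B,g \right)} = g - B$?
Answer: $368$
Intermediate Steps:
$d{\left(-6,-2 \right)} 46 \left(-4 + 5\right) 2 = \left(-2 - -6\right) 46 \left(-4 + 5\right) 2 = \left(-2 + 6\right) 46 \cdot 1 \cdot 2 = 4 \cdot 46 \cdot 2 = 184 \cdot 2 = 368$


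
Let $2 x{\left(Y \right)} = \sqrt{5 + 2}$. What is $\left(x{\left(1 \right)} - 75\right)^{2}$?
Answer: $\frac{\left(150 - \sqrt{7}\right)^{2}}{4} \approx 5428.3$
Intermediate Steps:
$x{\left(Y \right)} = \frac{\sqrt{7}}{2}$ ($x{\left(Y \right)} = \frac{\sqrt{5 + 2}}{2} = \frac{\sqrt{7}}{2}$)
$\left(x{\left(1 \right)} - 75\right)^{2} = \left(\frac{\sqrt{7}}{2} - 75\right)^{2} = \left(-75 + \frac{\sqrt{7}}{2}\right)^{2}$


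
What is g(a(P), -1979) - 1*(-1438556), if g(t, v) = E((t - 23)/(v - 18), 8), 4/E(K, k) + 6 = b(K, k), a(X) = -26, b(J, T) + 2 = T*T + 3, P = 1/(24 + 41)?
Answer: 84874808/59 ≈ 1.4386e+6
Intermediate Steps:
P = 1/65 ≈ 0.015385
b(J, T) = 1 + T² (b(J, T) = -2 + (T*T + 3) = -2 + (T² + 3) = -2 + (3 + T²) = 1 + T²)
E(K, k) = 4/(-5 + k²) (E(K, k) = 4/(-6 + (1 + k²)) = 4/(-5 + k²))
g(t, v) = 4/59 (g(t, v) = 4/(-5 + 8²) = 4/(-5 + 64) = 4/59)
g(a(P), -1979) - 1*(-1438556) = 4/59 - 1*(-1438556) = 4/59 + 1438556 = 84874808/59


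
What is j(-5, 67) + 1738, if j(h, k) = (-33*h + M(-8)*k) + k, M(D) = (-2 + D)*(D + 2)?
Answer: 5990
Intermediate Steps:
M(D) = (-2 + D)*(2 + D)
j(h, k) = -33*h + 61*k (j(h, k) = (-33*h + (-4 + (-8)²)*k) + k = (-33*h + (-4 + 64)*k) + k = (-33*h + 60*k) + k = -33*h + 61*k)
j(-5, 67) + 1738 = (-33*(-5) + 61*67) + 1738 = (165 + 4087) + 1738 = 4252 + 1738 = 5990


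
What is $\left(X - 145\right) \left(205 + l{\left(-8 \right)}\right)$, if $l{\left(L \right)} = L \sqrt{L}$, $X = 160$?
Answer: $3075 - 240 i \sqrt{2} \approx 3075.0 - 339.41 i$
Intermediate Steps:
$l{\left(L \right)} = L^{\frac{3}{2}}$
$\left(X - 145\right) \left(205 + l{\left(-8 \right)}\right) = \left(160 - 145\right) \left(205 + \left(-8\right)^{\frac{3}{2}}\right) = 15 \left(205 - 16 i \sqrt{2}\right) = 3075 - 240 i \sqrt{2}$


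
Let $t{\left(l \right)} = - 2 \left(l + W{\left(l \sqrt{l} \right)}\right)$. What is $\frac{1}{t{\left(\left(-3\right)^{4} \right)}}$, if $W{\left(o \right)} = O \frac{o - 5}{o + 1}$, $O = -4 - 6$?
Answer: $- \frac{73}{10378} \approx -0.0070341$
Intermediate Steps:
$O = -10$ ($O = -4 - 6 = -10$)
$W{\left(o \right)} = - \frac{10 \left(-5 + o\right)}{1 + o}$ ($W{\left(o \right)} = - 10 \frac{o - 5}{o + 1} = - 10 \frac{-5 + o}{1 + o} = - \frac{10 \left(-5 + o\right)}{1 + o}$)
$t{\left(l \right)} = - 2 l - \frac{20 \left(5 - l^{\frac{3}{2}}\right)}{1 + l^{\frac{3}{2}}}$ ($t{\left(l \right)} = - 2 \left(l + \frac{10 \left(5 - l \sqrt{l}\right)}{1 + l \sqrt{l}}\right) = - 2 \left(l + \frac{10 \left(5 - l^{\frac{3}{2}}\right)}{1 + l^{\frac{3}{2}}}\right) = - 2 l - \frac{20 \left(5 - l^{\frac{3}{2}}\right)}{1 + l^{\frac{3}{2}}}$)
$\frac{1}{t{\left(\left(-3\right)^{4} \right)}} = \frac{1}{2 \frac{1}{1 + \left(\left(-3\right)^{4}\right)^{\frac{3}{2}}} \left(-50 + 10 \left(\left(-3\right)^{4}\right)^{\frac{3}{2}} - \left(-3\right)^{4} \left(1 + \left(\left(-3\right)^{4}\right)^{\frac{3}{2}}\right)\right)} = \frac{1}{2 \frac{1}{1 + 81^{\frac{3}{2}}} \left(-50 + 10 \cdot 81^{\frac{3}{2}} - 81 \left(1 + 81^{\frac{3}{2}}\right)\right)} = \frac{1}{2 \frac{1}{1 + 729} \left(-50 + 10 \cdot 729 - 81 \left(1 + 729\right)\right)} = \frac{1}{2 \cdot \frac{1}{730} \left(-50 + 7290 - 81 \cdot 730\right)} = \frac{1}{2 \cdot \frac{1}{730} \left(-50 + 7290 - 59130\right)} = \frac{1}{2 \cdot \frac{1}{730} \left(-51890\right)} = \frac{1}{- \frac{10378}{73}} = - \frac{73}{10378}$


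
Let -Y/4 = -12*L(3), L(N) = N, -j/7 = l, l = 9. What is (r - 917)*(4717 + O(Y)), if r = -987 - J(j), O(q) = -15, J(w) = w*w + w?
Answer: -27318620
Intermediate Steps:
j = -63 (j = -7*9 = -63)
Y = 144 (Y = -(-48)*3 = -4*(-36) = 144)
J(w) = w + w² (J(w) = w² + w = w + w²)
r = -4893 (r = -987 - (-63)*(1 - 63) = -987 - (-63)*(-62) = -987 - 1*3906 = -987 - 3906 = -4893)
(r - 917)*(4717 + O(Y)) = (-4893 - 917)*(4717 - 15) = -5810*4702 = -27318620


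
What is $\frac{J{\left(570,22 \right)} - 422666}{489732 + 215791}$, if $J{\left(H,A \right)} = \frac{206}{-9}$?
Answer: $- \frac{3804200}{6349707} \approx -0.59911$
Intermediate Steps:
$J{\left(H,A \right)} = - \frac{206}{9}$ ($J{\left(H,A \right)} = 206 \left(- \frac{1}{9}\right) = - \frac{206}{9}$)
$\frac{J{\left(570,22 \right)} - 422666}{489732 + 215791} = \frac{- \frac{206}{9} - 422666}{489732 + 215791} = - \frac{3804200}{9 \cdot 705523} = \left(- \frac{3804200}{9}\right) \frac{1}{705523} = - \frac{3804200}{6349707}$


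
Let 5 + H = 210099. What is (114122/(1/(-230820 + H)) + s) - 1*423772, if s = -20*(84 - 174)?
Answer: -2365714544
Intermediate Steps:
H = 210094 (H = -5 + 210099 = 210094)
s = 1800 (s = -20*(-90) = 1800)
(114122/(1/(-230820 + H)) + s) - 1*423772 = (114122/(1/(-230820 + 210094)) + 1800) - 1*423772 = (114122/(1/(-20726)) + 1800) - 423772 = (114122/(-1/20726) + 1800) - 423772 = (114122*(-20726) + 1800) - 423772 = (-2365292572 + 1800) - 423772 = -2365290772 - 423772 = -2365714544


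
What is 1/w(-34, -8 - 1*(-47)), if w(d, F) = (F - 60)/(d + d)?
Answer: 68/21 ≈ 3.2381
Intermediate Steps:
w(d, F) = (-60 + F)/(2*d) (w(d, F) = (-60 + F)/((2*d)) = (-60 + F)*(1/(2*d)) = (-60 + F)/(2*d))
1/w(-34, -8 - 1*(-47)) = 1/((½)*(-60 + (-8 - 1*(-47)))/(-34)) = 1/((½)*(-1/34)*(-60 + (-8 + 47))) = 1/((½)*(-1/34)*(-60 + 39)) = 1/((½)*(-1/34)*(-21)) = 1/(21/68) = 68/21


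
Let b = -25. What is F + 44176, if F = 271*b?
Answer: 37401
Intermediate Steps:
F = -6775 (F = 271*(-25) = -6775)
F + 44176 = -6775 + 44176 = 37401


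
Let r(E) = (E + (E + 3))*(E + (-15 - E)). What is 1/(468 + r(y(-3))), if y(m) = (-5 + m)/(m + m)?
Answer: 1/383 ≈ 0.0026110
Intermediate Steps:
y(m) = (-5 + m)/(2*m) (y(m) = (-5 + m)/((2*m)) = (-5 + m)*(1/(2*m)) = (-5 + m)/(2*m))
r(E) = -45 - 30*E (r(E) = (E + (3 + E))*(-15) = (3 + 2*E)*(-15) = -45 - 30*E)
1/(468 + r(y(-3))) = 1/(468 + (-45 - 15*(-5 - 3)/(-3))) = 1/(468 + (-45 - 15*(-1)*(-8)/3)) = 1/(468 + (-45 - 30*4/3)) = 1/(468 + (-45 - 40)) = 1/(468 - 85) = 1/383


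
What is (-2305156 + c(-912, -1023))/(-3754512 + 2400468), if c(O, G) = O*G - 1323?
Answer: 1373503/1354044 ≈ 1.0144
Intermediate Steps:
c(O, G) = -1323 + G*O (c(O, G) = G*O - 1323 = -1323 + G*O)
(-2305156 + c(-912, -1023))/(-3754512 + 2400468) = (-2305156 + (-1323 - 1023*(-912)))/(-3754512 + 2400468) = (-2305156 + (-1323 + 932976))/(-1354044) = (-2305156 + 931653)*(-1/1354044) = -1373503*(-1/1354044) = 1373503/1354044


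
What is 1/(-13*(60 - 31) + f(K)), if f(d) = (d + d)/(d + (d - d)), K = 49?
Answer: -1/375 ≈ -0.0026667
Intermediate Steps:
f(d) = 2 (f(d) = (2*d)/(d + 0) = (2*d)/d = 2)
1/(-13*(60 - 31) + f(K)) = 1/(-13*(60 - 31) + 2) = 1/(-13*29 + 2) = 1/(-377 + 2) = 1/(-375) = -1/375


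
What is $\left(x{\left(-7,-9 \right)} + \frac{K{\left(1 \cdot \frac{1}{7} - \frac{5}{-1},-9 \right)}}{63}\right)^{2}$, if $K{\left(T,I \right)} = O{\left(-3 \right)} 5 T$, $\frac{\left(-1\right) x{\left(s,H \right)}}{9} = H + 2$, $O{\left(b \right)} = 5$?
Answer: $\frac{10156969}{2401} \approx 4230.3$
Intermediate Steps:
$x{\left(s,H \right)} = -18 - 9 H$ ($x{\left(s,H \right)} = - 9 \left(H + 2\right) = - 9 \left(2 + H\right) = -18 - 9 H$)
$K{\left(T,I \right)} = 25 T$ ($K{\left(T,I \right)} = 5 \cdot 5 T = 25 T$)
$\left(x{\left(-7,-9 \right)} + \frac{K{\left(1 \cdot \frac{1}{7} - \frac{5}{-1},-9 \right)}}{63}\right)^{2} = \left(\left(-18 - -81\right) + \frac{25 \left(1 \cdot \frac{1}{7} - \frac{5}{-1}\right)}{63}\right)^{2} = \left(\left(-18 + 81\right) + 25 \left(1 \cdot \frac{1}{7} - -5\right) \frac{1}{63}\right)^{2} = \left(63 + 25 \left(\frac{1}{7} + 5\right) \frac{1}{63}\right)^{2} = \left(63 + 25 \cdot \frac{36}{7} \cdot \frac{1}{63}\right)^{2} = \left(63 + \frac{900}{7} \cdot \frac{1}{63}\right)^{2} = \left(63 + \frac{100}{49}\right)^{2} = \left(\frac{3187}{49}\right)^{2} = \frac{10156969}{2401}$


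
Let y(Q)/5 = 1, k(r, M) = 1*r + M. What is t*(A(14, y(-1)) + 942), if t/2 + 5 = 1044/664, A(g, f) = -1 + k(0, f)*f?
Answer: -549654/83 ≈ -6622.3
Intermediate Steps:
k(r, M) = M + r (k(r, M) = r + M = M + r)
y(Q) = 5 (y(Q) = 5*1 = 5)
A(g, f) = -1 + f**2 (A(g, f) = -1 + (f + 0)*f = -1 + f*f = -1 + f**2)
t = -569/83 (t = -10 + 2*(1044/664) = -10 + 2*(1044*(1/664)) = -10 + 2*(261/166) = -10 + 261/83 = -569/83 ≈ -6.8554)
t*(A(14, y(-1)) + 942) = -569*((-1 + 5**2) + 942)/83 = -569*((-1 + 25) + 942)/83 = -569*(24 + 942)/83 = -569/83*966 = -549654/83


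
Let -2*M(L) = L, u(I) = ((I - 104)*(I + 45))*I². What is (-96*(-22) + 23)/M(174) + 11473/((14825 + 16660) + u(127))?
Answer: -19470389152/793412769 ≈ -24.540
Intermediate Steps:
u(I) = I²*(-104 + I)*(45 + I) (u(I) = ((-104 + I)*(45 + I))*I² = I²*(-104 + I)*(45 + I))
M(L) = -L/2
(-96*(-22) + 23)/M(174) + 11473/((14825 + 16660) + u(127)) = (-96*(-22) + 23)/((-½*174)) + 11473/((14825 + 16660) + 127²*(-4680 + 127² - 59*127)) = (2112 + 23)/(-87) + 11473/(31485 + 16129*(-4680 + 16129 - 7493)) = 2135*(-1/87) + 11473/(31485 + 16129*3956) = -2135/87 + 11473/(31485 + 63806324) = -2135/87 + 11473/63837809 = -2135/87 + 11473*(1/63837809) = -2135/87 + 1639/9119687 = -19470389152/793412769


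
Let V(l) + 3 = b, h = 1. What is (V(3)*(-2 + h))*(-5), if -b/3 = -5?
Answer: 60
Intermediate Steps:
b = 15 (b = -3*(-5) = 15)
V(l) = 12 (V(l) = -3 + 15 = 12)
(V(3)*(-2 + h))*(-5) = (12*(-2 + 1))*(-5) = (12*(-1))*(-5) = -12*(-5) = 60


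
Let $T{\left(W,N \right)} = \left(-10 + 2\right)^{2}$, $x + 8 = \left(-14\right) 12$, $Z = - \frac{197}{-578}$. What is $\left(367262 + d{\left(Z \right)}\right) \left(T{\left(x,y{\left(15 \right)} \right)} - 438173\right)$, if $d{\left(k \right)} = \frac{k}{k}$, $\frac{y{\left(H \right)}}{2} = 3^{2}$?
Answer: $-160901225667$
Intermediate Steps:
$Z = \frac{197}{578}$ ($Z = \left(-197\right) \left(- \frac{1}{578}\right) = \frac{197}{578} \approx 0.34083$)
$y{\left(H \right)} = 18$ ($y{\left(H \right)} = 2 \cdot 3^{2} = 2 \cdot 9 = 18$)
$d{\left(k \right)} = 1$
$x = -176$ ($x = -8 - 168 = -176$)
$T{\left(W,N \right)} = 64$ ($T{\left(W,N \right)} = \left(-8\right)^{2} = 64$)
$\left(367262 + d{\left(Z \right)}\right) \left(T{\left(x,y{\left(15 \right)} \right)} - 438173\right) = \left(367262 + 1\right) \left(64 - 438173\right) = 367263 \left(-438109\right) = -160901225667$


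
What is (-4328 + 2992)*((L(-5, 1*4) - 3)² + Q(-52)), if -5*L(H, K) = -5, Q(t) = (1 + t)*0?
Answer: -5344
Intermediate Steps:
Q(t) = 0
L(H, K) = 1 (L(H, K) = -⅕*(-5) = 1)
(-4328 + 2992)*((L(-5, 1*4) - 3)² + Q(-52)) = (-4328 + 2992)*((1 - 3)² + 0) = -1336*((-2)² + 0) = -1336*(4 + 0) = -1336*4 = -5344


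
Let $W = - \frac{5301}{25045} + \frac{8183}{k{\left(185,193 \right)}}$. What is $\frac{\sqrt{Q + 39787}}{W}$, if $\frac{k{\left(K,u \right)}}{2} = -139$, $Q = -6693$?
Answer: $- \frac{6962510 \sqrt{33094}}{206416913} \approx -6.1361$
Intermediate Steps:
$k{\left(K,u \right)} = -278$ ($k{\left(K,u \right)} = 2 \left(-139\right) = -278$)
$W = - \frac{206416913}{6962510}$ ($W = - \frac{5301}{25045} + \frac{8183}{-278} = \left(-5301\right) \frac{1}{25045} + 8183 \left(- \frac{1}{278}\right) = - \frac{5301}{25045} - \frac{8183}{278} = - \frac{206416913}{6962510} \approx -29.647$)
$\frac{\sqrt{Q + 39787}}{W} = \frac{\sqrt{-6693 + 39787}}{- \frac{206416913}{6962510}} = \sqrt{33094} \left(- \frac{6962510}{206416913}\right) = - \frac{6962510 \sqrt{33094}}{206416913}$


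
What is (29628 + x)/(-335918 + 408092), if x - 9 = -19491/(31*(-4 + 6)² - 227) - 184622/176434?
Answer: 271002114101/655798297074 ≈ 0.41324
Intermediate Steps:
x = 1791706673/9086351 (x = 9 + (-19491/(31*(-4 + 6)² - 227) - 184622/176434) = 9 + (-19491/(31*2² - 227) - 184622*1/176434) = 9 + (-19491/(31*4 - 227) - 92311/88217) = 9 + (-19491/(124 - 227) - 92311/88217) = 9 + (-19491/(-103) - 92311/88217) = 9 + (-19491*(-1/103) - 92311/88217) = 9 + (19491/103 - 92311/88217) = 9 + 1709929514/9086351 = 1791706673/9086351 ≈ 197.19)
(29628 + x)/(-335918 + 408092) = (29628 + 1791706673/9086351)/(-335918 + 408092) = (271002114101/9086351)/72174 = (271002114101/9086351)*(1/72174) = 271002114101/655798297074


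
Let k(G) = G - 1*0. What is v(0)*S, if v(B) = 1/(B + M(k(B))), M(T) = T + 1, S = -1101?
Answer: -1101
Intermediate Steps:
k(G) = G (k(G) = G + 0 = G)
M(T) = 1 + T
v(B) = 1/(1 + 2*B) (v(B) = 1/(B + (1 + B)) = 1/(1 + 2*B))
v(0)*S = -1101/(1 + 2*0) = -1101/(1 + 0) = -1101/1 = 1*(-1101) = -1101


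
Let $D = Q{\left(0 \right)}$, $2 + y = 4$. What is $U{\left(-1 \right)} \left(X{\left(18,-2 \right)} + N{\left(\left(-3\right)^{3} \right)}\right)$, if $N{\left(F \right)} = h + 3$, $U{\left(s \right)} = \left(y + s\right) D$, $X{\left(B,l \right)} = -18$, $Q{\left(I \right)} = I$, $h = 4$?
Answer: $0$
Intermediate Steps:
$y = 2$ ($y = -2 + 4 = 2$)
$D = 0$
$U{\left(s \right)} = 0$ ($U{\left(s \right)} = \left(2 + s\right) 0 = 0$)
$N{\left(F \right)} = 7$ ($N{\left(F \right)} = 4 + 3 = 7$)
$U{\left(-1 \right)} \left(X{\left(18,-2 \right)} + N{\left(\left(-3\right)^{3} \right)}\right) = 0 \left(-18 + 7\right) = 0 \left(-11\right) = 0$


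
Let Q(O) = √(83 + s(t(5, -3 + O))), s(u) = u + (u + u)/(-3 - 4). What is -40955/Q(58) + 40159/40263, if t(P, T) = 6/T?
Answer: 40159/40263 - 40955*√492569/6397 ≈ -4492.3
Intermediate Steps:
s(u) = 5*u/7 (s(u) = u + (2*u)/(-7) = u + (2*u)*(-⅐) = u - 2*u/7 = 5*u/7)
Q(O) = √(83 + 30/(7*(-3 + O))) (Q(O) = √(83 + 5*(6/(-3 + O))/7) = √(83 + 30/(7*(-3 + O))))
-40955/Q(58) + 40159/40263 = -40955*√7*√(-3 + 58)/√(-1713 + 581*58) + 40159/40263 = -40955*√385/√(-1713 + 33698) + 40159*(1/40263) = -40955*√492569/6397 + 40159/40263 = 40159/40263 - 40955*√492569/6397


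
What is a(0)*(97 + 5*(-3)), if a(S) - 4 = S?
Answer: 328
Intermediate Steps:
a(S) = 4 + S
a(0)*(97 + 5*(-3)) = (4 + 0)*(97 + 5*(-3)) = 4*(97 - 15) = 4*82 = 328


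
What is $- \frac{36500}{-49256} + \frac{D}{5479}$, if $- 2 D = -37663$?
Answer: $\frac{140943483}{33734203} \approx 4.1781$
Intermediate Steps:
$D = \frac{37663}{2}$ ($D = \left(- \frac{1}{2}\right) \left(-37663\right) = \frac{37663}{2} \approx 18832.0$)
$- \frac{36500}{-49256} + \frac{D}{5479} = - \frac{36500}{-49256} + \frac{37663}{2 \cdot 5479} = \left(-36500\right) \left(- \frac{1}{49256}\right) + \frac{37663}{2} \cdot \frac{1}{5479} = \frac{9125}{12314} + \frac{37663}{10958} = \frac{140943483}{33734203}$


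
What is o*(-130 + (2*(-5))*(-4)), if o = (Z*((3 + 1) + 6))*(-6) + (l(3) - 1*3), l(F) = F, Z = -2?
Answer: -10800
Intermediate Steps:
o = 120 (o = -2*((3 + 1) + 6)*(-6) + (3 - 1*3) = -2*(4 + 6)*(-6) + (3 - 3) = -2*10*(-6) + 0 = -20*(-6) + 0 = 120 + 0 = 120)
o*(-130 + (2*(-5))*(-4)) = 120*(-130 + (2*(-5))*(-4)) = 120*(-130 - 10*(-4)) = 120*(-130 + 40) = 120*(-90) = -10800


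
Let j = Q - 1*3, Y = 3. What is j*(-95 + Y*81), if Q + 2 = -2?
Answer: -1036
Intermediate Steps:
Q = -4 (Q = -2 - 2 = -4)
j = -7 (j = -4 - 1*3 = -4 - 3 = -7)
j*(-95 + Y*81) = -7*(-95 + 3*81) = -7*(-95 + 243) = -7*148 = -1036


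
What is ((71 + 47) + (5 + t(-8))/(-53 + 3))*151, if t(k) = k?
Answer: 891353/50 ≈ 17827.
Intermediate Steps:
((71 + 47) + (5 + t(-8))/(-53 + 3))*151 = ((71 + 47) + (5 - 8)/(-53 + 3))*151 = (118 - 3/(-50))*151 = (118 - 3*(-1/50))*151 = (118 + 3/50)*151 = (5903/50)*151 = 891353/50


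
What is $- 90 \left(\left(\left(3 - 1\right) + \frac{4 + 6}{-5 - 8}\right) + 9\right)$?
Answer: $- \frac{11970}{13} \approx -920.77$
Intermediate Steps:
$- 90 \left(\left(\left(3 - 1\right) + \frac{4 + 6}{-5 - 8}\right) + 9\right) = - 90 \left(\left(\left(3 - 1\right) + \frac{10}{-13}\right) + 9\right) = - 90 \left(\left(2 + 10 \left(- \frac{1}{13}\right)\right) + 9\right) = - 90 \left(\left(2 - \frac{10}{13}\right) + 9\right) = - 90 \left(\frac{16}{13} + 9\right) = \left(-90\right) \frac{133}{13} = - \frac{11970}{13}$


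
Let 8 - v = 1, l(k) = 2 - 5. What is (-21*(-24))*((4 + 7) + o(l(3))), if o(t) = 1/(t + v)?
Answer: 5670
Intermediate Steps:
l(k) = -3
v = 7 (v = 8 - 1*1 = 8 - 1 = 7)
o(t) = 1/(7 + t) (o(t) = 1/(t + 7) = 1/(7 + t))
(-21*(-24))*((4 + 7) + o(l(3))) = (-21*(-24))*((4 + 7) + 1/(7 - 3)) = 504*(11 + 1/4) = 504*(45/4) = 5670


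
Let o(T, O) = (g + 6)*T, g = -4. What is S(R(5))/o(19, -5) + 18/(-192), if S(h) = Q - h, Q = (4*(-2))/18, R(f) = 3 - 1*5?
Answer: -289/5472 ≈ -0.052814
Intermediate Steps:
R(f) = -2 (R(f) = 3 - 5 = -2)
Q = -4/9 (Q = -8*1/18 = -4/9 ≈ -0.44444)
o(T, O) = 2*T (o(T, O) = (-4 + 6)*T = 2*T)
S(h) = -4/9 - h
S(R(5))/o(19, -5) + 18/(-192) = (-4/9 - 1*(-2))/((2*19)) + 18/(-192) = (-4/9 + 2)/38 + 18*(-1/192) = (14/9)*(1/38) - 3/32 = 7/171 - 3/32 = -289/5472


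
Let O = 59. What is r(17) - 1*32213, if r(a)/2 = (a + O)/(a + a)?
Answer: -547545/17 ≈ -32209.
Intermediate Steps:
r(a) = (59 + a)/a (r(a) = 2*((a + 59)/(a + a)) = 2*((59 + a)/((2*a))) = 2*((59 + a)*(1/(2*a))) = 2*((59 + a)/(2*a)) = (59 + a)/a)
r(17) - 1*32213 = (59 + 17)/17 - 1*32213 = (1/17)*76 - 32213 = 76/17 - 32213 = -547545/17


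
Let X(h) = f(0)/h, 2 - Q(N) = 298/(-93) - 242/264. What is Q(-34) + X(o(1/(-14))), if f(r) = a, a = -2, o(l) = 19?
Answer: 14173/2356 ≈ 6.0157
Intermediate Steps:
f(r) = -2
Q(N) = 759/124 (Q(N) = 2 - (298/(-93) - 242/264) = 2 - (298*(-1/93) - 242*1/264) = 2 - (-298/93 - 11/12) = 2 - 1*(-511/124) = 2 + 511/124 = 759/124)
X(h) = -2/h
Q(-34) + X(o(1/(-14))) = 759/124 - 2/19 = 14173/2356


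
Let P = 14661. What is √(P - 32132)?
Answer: I*√17471 ≈ 132.18*I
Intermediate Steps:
√(P - 32132) = √(14661 - 32132) = √(-17471) = I*√17471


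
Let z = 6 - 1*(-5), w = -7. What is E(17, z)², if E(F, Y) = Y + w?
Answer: 16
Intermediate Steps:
z = 11 (z = 6 + 5 = 11)
E(F, Y) = -7 + Y (E(F, Y) = Y - 7 = -7 + Y)
E(17, z)² = (-7 + 11)² = 4² = 16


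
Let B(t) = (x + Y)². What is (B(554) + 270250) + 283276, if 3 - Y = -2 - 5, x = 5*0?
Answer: 553626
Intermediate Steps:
x = 0
Y = 10 (Y = 3 - (-2 - 5) = 3 - 1*(-7) = 3 + 7 = 10)
B(t) = 100 (B(t) = (0 + 10)² = 10² = 100)
(B(554) + 270250) + 283276 = (100 + 270250) + 283276 = 270350 + 283276 = 553626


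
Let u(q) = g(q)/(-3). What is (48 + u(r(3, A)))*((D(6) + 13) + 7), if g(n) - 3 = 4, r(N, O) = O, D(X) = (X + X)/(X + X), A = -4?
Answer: 959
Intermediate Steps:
D(X) = 1 (D(X) = (2*X)/((2*X)) = (2*X)*(1/(2*X)) = 1)
g(n) = 7 (g(n) = 3 + 4 = 7)
u(q) = -7/3 (u(q) = 7/(-3) = 7*(-1/3) = -7/3)
(48 + u(r(3, A)))*((D(6) + 13) + 7) = (48 - 7/3)*((1 + 13) + 7) = 137*(14 + 7)/3 = (137/3)*21 = 959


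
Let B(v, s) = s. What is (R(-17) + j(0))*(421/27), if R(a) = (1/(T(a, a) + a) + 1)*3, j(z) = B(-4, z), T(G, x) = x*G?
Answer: 38311/816 ≈ 46.950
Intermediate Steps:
T(G, x) = G*x
j(z) = z
R(a) = 3 + 3/(a + a²) (R(a) = (1/(a*a + a) + 1)*3 = (1/(a² + a) + 1)*3 = (1/(a + a²) + 1)*3 = (1 + 1/(a + a²))*3 = 3 + 3/(a + a²))
(R(-17) + j(0))*(421/27) = (3*(1 - 17 + (-17)²)/(-17*(1 - 17)) + 0)*(421/27) = (3*(-1/17)*(1 - 17 + 289)/(-16) + 0)*(421*(1/27)) = (3*(-1/17)*(-1/16)*273 + 0)*(421/27) = (819/272 + 0)*(421/27) = (819/272)*(421/27) = 38311/816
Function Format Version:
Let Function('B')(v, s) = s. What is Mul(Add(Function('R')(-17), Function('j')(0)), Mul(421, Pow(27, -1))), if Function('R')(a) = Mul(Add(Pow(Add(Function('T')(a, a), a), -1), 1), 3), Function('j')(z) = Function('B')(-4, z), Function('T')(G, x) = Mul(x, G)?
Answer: Rational(38311, 816) ≈ 46.950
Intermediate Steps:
Function('T')(G, x) = Mul(G, x)
Function('j')(z) = z
Function('R')(a) = Add(3, Mul(3, Pow(Add(a, Pow(a, 2)), -1))) (Function('R')(a) = Mul(Add(Pow(Add(Mul(a, a), a), -1), 1), 3) = Mul(Add(Pow(Add(Pow(a, 2), a), -1), 1), 3) = Mul(Add(Pow(Add(a, Pow(a, 2)), -1), 1), 3) = Mul(Add(1, Pow(Add(a, Pow(a, 2)), -1)), 3) = Add(3, Mul(3, Pow(Add(a, Pow(a, 2)), -1))))
Mul(Add(Function('R')(-17), Function('j')(0)), Mul(421, Pow(27, -1))) = Mul(Add(Mul(3, Pow(-17, -1), Pow(Add(1, -17), -1), Add(1, -17, Pow(-17, 2))), 0), Mul(421, Pow(27, -1))) = Mul(Add(Mul(3, Rational(-1, 17), Pow(-16, -1), Add(1, -17, 289)), 0), Mul(421, Rational(1, 27))) = Mul(Add(Mul(3, Rational(-1, 17), Rational(-1, 16), 273), 0), Rational(421, 27)) = Mul(Add(Rational(819, 272), 0), Rational(421, 27)) = Mul(Rational(819, 272), Rational(421, 27)) = Rational(38311, 816)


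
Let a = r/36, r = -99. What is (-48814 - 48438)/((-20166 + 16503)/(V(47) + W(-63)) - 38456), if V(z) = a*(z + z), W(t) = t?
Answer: 31266518/12359941 ≈ 2.5297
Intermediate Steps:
a = -11/4 (a = -99/36 = -99*1/36 = -11/4 ≈ -2.7500)
V(z) = -11*z/2 (V(z) = -11*(z + z)/4 = -11*z/2)
(-48814 - 48438)/((-20166 + 16503)/(V(47) + W(-63)) - 38456) = (-48814 - 48438)/((-20166 + 16503)/(-11/2*47 - 63) - 38456) = -97252/(-3663/(-517/2 - 63) - 38456) = -97252/(-3663/(-643/2) - 38456) = -97252/(-3663*(-2/643) - 38456) = -97252/(7326/643 - 38456) = -97252/(-24719882/643) = -97252*(-643/24719882) = 31266518/12359941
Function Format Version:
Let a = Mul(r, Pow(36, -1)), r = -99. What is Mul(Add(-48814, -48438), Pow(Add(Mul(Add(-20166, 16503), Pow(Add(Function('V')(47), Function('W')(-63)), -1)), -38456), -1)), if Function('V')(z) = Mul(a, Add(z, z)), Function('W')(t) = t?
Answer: Rational(31266518, 12359941) ≈ 2.5297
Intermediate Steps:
a = Rational(-11, 4) (a = Mul(-99, Pow(36, -1)) = Mul(-99, Rational(1, 36)) = Rational(-11, 4) ≈ -2.7500)
Function('V')(z) = Mul(Rational(-11, 2), z) (Function('V')(z) = Mul(Rational(-11, 4), Add(z, z)) = Mul(Rational(-11, 4), Mul(2, z)) = Mul(Rational(-11, 2), z))
Mul(Add(-48814, -48438), Pow(Add(Mul(Add(-20166, 16503), Pow(Add(Function('V')(47), Function('W')(-63)), -1)), -38456), -1)) = Mul(Add(-48814, -48438), Pow(Add(Mul(Add(-20166, 16503), Pow(Add(Mul(Rational(-11, 2), 47), -63), -1)), -38456), -1)) = Mul(-97252, Pow(Add(Mul(-3663, Pow(Add(Rational(-517, 2), -63), -1)), -38456), -1)) = Mul(-97252, Pow(Add(Mul(-3663, Pow(Rational(-643, 2), -1)), -38456), -1)) = Mul(-97252, Pow(Add(Mul(-3663, Rational(-2, 643)), -38456), -1)) = Mul(-97252, Pow(Add(Rational(7326, 643), -38456), -1)) = Mul(-97252, Pow(Rational(-24719882, 643), -1)) = Mul(-97252, Rational(-643, 24719882)) = Rational(31266518, 12359941)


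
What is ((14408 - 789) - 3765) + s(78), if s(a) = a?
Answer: 9932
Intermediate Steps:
((14408 - 789) - 3765) + s(78) = ((14408 - 789) - 3765) + 78 = (13619 - 3765) + 78 = 9854 + 78 = 9932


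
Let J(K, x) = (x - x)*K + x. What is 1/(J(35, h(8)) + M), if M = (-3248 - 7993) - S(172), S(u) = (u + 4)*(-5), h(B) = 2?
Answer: -1/10359 ≈ -9.6534e-5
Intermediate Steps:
J(K, x) = x (J(K, x) = 0*K + x = 0 + x = x)
S(u) = -20 - 5*u (S(u) = (4 + u)*(-5) = -20 - 5*u)
M = -10361 (M = (-3248 - 7993) - (-20 - 5*172) = -11241 - (-20 - 860) = -11241 - 1*(-880) = -11241 + 880 = -10361)
1/(J(35, h(8)) + M) = 1/(2 - 10361) = 1/(-10359) = -1/10359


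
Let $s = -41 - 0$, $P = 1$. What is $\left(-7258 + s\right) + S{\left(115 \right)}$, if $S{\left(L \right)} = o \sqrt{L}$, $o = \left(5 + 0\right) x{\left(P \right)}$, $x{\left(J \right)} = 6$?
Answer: $-7299 + 30 \sqrt{115} \approx -6977.3$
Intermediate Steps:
$o = 30$ ($o = \left(5 + 0\right) 6 = 5 \cdot 6 = 30$)
$S{\left(L \right)} = 30 \sqrt{L}$
$s = -41$ ($s = -41 + 0 = -41$)
$\left(-7258 + s\right) + S{\left(115 \right)} = \left(-7258 - 41\right) + 30 \sqrt{115} = -7299 + 30 \sqrt{115}$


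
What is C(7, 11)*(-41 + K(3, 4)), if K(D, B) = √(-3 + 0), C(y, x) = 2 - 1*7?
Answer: 205 - 5*I*√3 ≈ 205.0 - 8.6602*I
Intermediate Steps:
C(y, x) = -5 (C(y, x) = 2 - 7 = -5)
K(D, B) = I*√3 (K(D, B) = √(-3) = I*√3)
C(7, 11)*(-41 + K(3, 4)) = -5*(-41 + I*√3) = 205 - 5*I*√3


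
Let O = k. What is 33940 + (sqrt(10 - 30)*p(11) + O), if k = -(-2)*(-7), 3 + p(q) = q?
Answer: 33926 + 16*I*sqrt(5) ≈ 33926.0 + 35.777*I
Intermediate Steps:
p(q) = -3 + q
k = -14 (k = -1*14 = -14)
O = -14
33940 + (sqrt(10 - 30)*p(11) + O) = 33940 + (sqrt(10 - 30)*(-3 + 11) - 14) = 33940 + (sqrt(-20)*8 - 14) = 33940 + ((2*I*sqrt(5))*8 - 14) = 33940 + (16*I*sqrt(5) - 14) = 33940 + (-14 + 16*I*sqrt(5)) = 33926 + 16*I*sqrt(5)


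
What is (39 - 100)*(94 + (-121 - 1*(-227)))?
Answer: -12200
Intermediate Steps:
(39 - 100)*(94 + (-121 - 1*(-227))) = -61*(94 + (-121 + 227)) = -61*(94 + 106) = -61*200 = -12200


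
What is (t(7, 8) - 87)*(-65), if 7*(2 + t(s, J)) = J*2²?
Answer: 38415/7 ≈ 5487.9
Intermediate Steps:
t(s, J) = -2 + 4*J/7 (t(s, J) = -2 + (J*2²)/7 = -2 + (J*4)/7 = -2 + (4*J)/7 = -2 + 4*J/7)
(t(7, 8) - 87)*(-65) = ((-2 + (4/7)*8) - 87)*(-65) = ((-2 + 32/7) - 87)*(-65) = (18/7 - 87)*(-65) = -591/7*(-65) = 38415/7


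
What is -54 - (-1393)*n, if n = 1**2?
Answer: 1339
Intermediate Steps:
n = 1
-54 - (-1393)*n = -54 - (-1393) = -54 - 199*(-7) = -54 + 1393 = 1339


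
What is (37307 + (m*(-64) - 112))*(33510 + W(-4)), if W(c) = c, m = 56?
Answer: 1126170166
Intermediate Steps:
(37307 + (m*(-64) - 112))*(33510 + W(-4)) = (37307 + (56*(-64) - 112))*(33510 - 4) = (37307 + (-3584 - 112))*33506 = (37307 - 3696)*33506 = 33611*33506 = 1126170166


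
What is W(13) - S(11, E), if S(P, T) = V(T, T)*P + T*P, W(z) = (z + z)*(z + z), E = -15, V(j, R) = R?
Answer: 1006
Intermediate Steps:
W(z) = 4*z**2 (W(z) = (2*z)*(2*z) = 4*z**2)
S(P, T) = 2*P*T (S(P, T) = T*P + T*P = P*T + P*T = 2*P*T)
W(13) - S(11, E) = 4*13**2 - 2*11*(-15) = 4*169 - 1*(-330) = 676 + 330 = 1006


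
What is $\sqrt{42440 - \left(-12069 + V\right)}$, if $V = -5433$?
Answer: $\sqrt{59942} \approx 244.83$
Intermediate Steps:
$\sqrt{42440 - \left(-12069 + V\right)} = \sqrt{42440 + \left(\left(9527 + 2542\right) - -5433\right)} = \sqrt{42440 + \left(12069 + 5433\right)} = \sqrt{42440 + 17502} = \sqrt{59942}$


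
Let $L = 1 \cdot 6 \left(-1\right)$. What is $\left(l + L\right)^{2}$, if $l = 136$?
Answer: $16900$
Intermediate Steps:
$L = -6$ ($L = 6 \left(-1\right) = -6$)
$\left(l + L\right)^{2} = \left(136 - 6\right)^{2} = 130^{2} = 16900$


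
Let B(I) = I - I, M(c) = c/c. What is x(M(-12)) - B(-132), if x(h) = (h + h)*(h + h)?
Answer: 4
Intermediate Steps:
M(c) = 1
x(h) = 4*h**2 (x(h) = (2*h)*(2*h) = 4*h**2)
B(I) = 0
x(M(-12)) - B(-132) = 4*1**2 - 1*0 = 4*1 + 0 = 4 + 0 = 4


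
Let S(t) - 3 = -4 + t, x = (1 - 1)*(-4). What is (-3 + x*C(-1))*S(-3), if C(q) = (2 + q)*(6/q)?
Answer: 12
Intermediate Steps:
x = 0 (x = 0*(-4) = 0)
S(t) = -1 + t (S(t) = 3 + (-4 + t) = -1 + t)
C(q) = 6*(2 + q)/q
(-3 + x*C(-1))*S(-3) = (-3 + 0*(6 + 12/(-1)))*(-1 - 3) = (-3 + 0*(6 + 12*(-1)))*(-4) = (-3 + 0*(6 - 12))*(-4) = (-3 + 0*(-6))*(-4) = (-3 + 0)*(-4) = -3*(-4) = 12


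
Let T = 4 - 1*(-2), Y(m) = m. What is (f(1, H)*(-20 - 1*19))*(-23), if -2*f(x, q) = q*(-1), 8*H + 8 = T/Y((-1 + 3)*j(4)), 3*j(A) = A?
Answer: -20631/64 ≈ -322.36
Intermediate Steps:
j(A) = A/3
T = 6 (T = 4 + 2 = 6)
H = -23/32 (H = -1 + (6/(((-1 + 3)*((⅓)*4))))/8 = -1 + (6/((2*(4/3))))/8 = -1 + (6/(8/3))/8 = -1 + (6*(3/8))/8 = -1 + (⅛)*(9/4) = -1 + 9/32 = -23/32 ≈ -0.71875)
f(x, q) = q/2 (f(x, q) = -q*(-1)/2 = -(-1)*q/2 = q/2)
(f(1, H)*(-20 - 1*19))*(-23) = (((½)*(-23/32))*(-20 - 1*19))*(-23) = -23*(-20 - 19)/64*(-23) = -23/64*(-39)*(-23) = (897/64)*(-23) = -20631/64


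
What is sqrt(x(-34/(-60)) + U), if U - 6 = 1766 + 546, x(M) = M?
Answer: sqrt(2086710)/30 ≈ 48.151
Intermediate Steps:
U = 2318 (U = 6 + (1766 + 546) = 6 + 2312 = 2318)
sqrt(x(-34/(-60)) + U) = sqrt(-34/(-60) + 2318) = sqrt(-34*(-1/60) + 2318) = sqrt(17/30 + 2318) = sqrt(69557/30) = sqrt(2086710)/30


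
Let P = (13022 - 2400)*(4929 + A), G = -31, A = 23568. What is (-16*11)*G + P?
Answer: 302700590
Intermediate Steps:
P = 302695134 (P = (13022 - 2400)*(4929 + 23568) = 10622*28497 = 302695134)
(-16*11)*G + P = -16*11*(-31) + 302695134 = -176*(-31) + 302695134 = 5456 + 302695134 = 302700590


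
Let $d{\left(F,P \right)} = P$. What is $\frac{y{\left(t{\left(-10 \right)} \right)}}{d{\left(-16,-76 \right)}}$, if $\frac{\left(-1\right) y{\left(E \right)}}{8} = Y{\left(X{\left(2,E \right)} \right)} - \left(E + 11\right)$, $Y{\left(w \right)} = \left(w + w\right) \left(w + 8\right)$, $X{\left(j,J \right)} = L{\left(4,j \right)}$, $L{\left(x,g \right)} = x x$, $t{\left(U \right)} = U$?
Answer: $\frac{1534}{19} \approx 80.737$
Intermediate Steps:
$L{\left(x,g \right)} = x^{2}$
$X{\left(j,J \right)} = 16$ ($X{\left(j,J \right)} = 4^{2} = 16$)
$Y{\left(w \right)} = 2 w \left(8 + w\right)$
$y{\left(E \right)} = -6056 + 8 E$ ($y{\left(E \right)} = - 8 \left(2 \cdot 16 \left(8 + 16\right) - \left(E + 11\right)\right) = - 8 \left(2 \cdot 16 \cdot 24 - \left(11 + E\right)\right) = - 8 \left(768 - \left(11 + E\right)\right) = - 8 \left(757 - E\right) = -6056 + 8 E$)
$\frac{y{\left(t{\left(-10 \right)} \right)}}{d{\left(-16,-76 \right)}} = \frac{-6056 + 8 \left(-10\right)}{-76} = \left(-6056 - 80\right) \left(- \frac{1}{76}\right) = \left(-6136\right) \left(- \frac{1}{76}\right) = \frac{1534}{19}$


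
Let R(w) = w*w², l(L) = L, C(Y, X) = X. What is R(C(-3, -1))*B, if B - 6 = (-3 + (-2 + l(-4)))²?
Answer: -87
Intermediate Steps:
R(w) = w³
B = 87 (B = 6 + (-3 + (-2 - 4))² = 6 + (-3 - 6)² = 6 + (-9)² = 6 + 81 = 87)
R(C(-3, -1))*B = (-1)³*87 = -1*87 = -87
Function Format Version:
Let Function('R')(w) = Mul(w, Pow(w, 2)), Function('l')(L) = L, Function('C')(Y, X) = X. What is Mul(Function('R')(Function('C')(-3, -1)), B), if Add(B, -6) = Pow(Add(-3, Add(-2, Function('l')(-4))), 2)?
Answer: -87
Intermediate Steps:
Function('R')(w) = Pow(w, 3)
B = 87 (B = Add(6, Pow(Add(-3, Add(-2, -4)), 2)) = Add(6, Pow(Add(-3, -6), 2)) = Add(6, Pow(-9, 2)) = Add(6, 81) = 87)
Mul(Function('R')(Function('C')(-3, -1)), B) = Mul(Pow(-1, 3), 87) = Mul(-1, 87) = -87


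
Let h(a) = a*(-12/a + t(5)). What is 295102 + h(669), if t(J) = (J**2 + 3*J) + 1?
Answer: 322519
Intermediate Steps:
t(J) = 1 + J**2 + 3*J
h(a) = a*(41 - 12/a) (h(a) = a*(-12/a + (1 + 5**2 + 3*5)) = a*(-12/a + (1 + 25 + 15)) = a*(-12/a + 41) = a*(41 - 12/a))
295102 + h(669) = 295102 + (-12 + 41*669) = 295102 + (-12 + 27429) = 295102 + 27417 = 322519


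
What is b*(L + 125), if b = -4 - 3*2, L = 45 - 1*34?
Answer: -1360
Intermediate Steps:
L = 11 (L = 45 - 34 = 11)
b = -10 (b = -4 - 6 = -10)
b*(L + 125) = -10*(11 + 125) = -10*136 = -1360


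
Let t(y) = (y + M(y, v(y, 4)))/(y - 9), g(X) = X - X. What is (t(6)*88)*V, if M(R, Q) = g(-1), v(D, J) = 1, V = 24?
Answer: -4224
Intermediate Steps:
g(X) = 0
M(R, Q) = 0
t(y) = y/(-9 + y) (t(y) = (y + 0)/(y - 9) = y/(-9 + y))
(t(6)*88)*V = ((6/(-9 + 6))*88)*24 = ((6/(-3))*88)*24 = ((6*(-1/3))*88)*24 = -2*88*24 = -176*24 = -4224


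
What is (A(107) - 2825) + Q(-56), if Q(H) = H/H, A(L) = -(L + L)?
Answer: -3038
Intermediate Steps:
A(L) = -2*L
Q(H) = 1
(A(107) - 2825) + Q(-56) = (-2*107 - 2825) + 1 = (-214 - 2825) + 1 = -3039 + 1 = -3038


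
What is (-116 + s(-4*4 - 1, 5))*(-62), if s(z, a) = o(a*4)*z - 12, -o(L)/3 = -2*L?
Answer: 134416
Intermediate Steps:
o(L) = 6*L (o(L) = -(-6)*L = 6*L)
s(z, a) = -12 + 24*a*z (s(z, a) = (6*(a*4))*z - 12 = (6*(4*a))*z - 12 = (24*a)*z - 12 = 24*a*z - 12 = -12 + 24*a*z)
(-116 + s(-4*4 - 1, 5))*(-62) = (-116 + (-12 + 24*5*(-4*4 - 1)))*(-62) = (-116 + (-12 + 24*5*(-16 - 1)))*(-62) = (-116 + (-12 + 24*5*(-17)))*(-62) = (-116 + (-12 - 2040))*(-62) = (-116 - 2052)*(-62) = -2168*(-62) = 134416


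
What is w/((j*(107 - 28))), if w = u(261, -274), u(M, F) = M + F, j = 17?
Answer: -13/1343 ≈ -0.0096798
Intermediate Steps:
u(M, F) = F + M
w = -13 (w = -274 + 261 = -13)
w/((j*(107 - 28))) = -13*1/(17*(107 - 28)) = -13/(17*79) = -13/1343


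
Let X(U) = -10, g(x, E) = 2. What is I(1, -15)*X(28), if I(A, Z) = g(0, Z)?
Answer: -20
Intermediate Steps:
I(A, Z) = 2
I(1, -15)*X(28) = 2*(-10) = -20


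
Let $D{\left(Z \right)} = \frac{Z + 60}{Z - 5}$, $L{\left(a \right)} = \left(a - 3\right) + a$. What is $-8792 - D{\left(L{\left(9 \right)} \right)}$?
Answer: $- \frac{17599}{2} \approx -8799.5$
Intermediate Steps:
$L{\left(a \right)} = -3 + 2 a$ ($L{\left(a \right)} = \left(-3 + a\right) + a = -3 + 2 a$)
$D{\left(Z \right)} = \frac{60 + Z}{-5 + Z}$
$-8792 - D{\left(L{\left(9 \right)} \right)} = -8792 - \frac{60 + \left(-3 + 2 \cdot 9\right)}{-5 + \left(-3 + 2 \cdot 9\right)} = -8792 - \frac{60 + \left(-3 + 18\right)}{-5 + \left(-3 + 18\right)} = -8792 - \frac{60 + 15}{-5 + 15} = -8792 - \frac{1}{10} \cdot 75 = -8792 - \frac{15}{2} = - \frac{17599}{2}$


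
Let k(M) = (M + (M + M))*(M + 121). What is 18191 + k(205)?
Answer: 218681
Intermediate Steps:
k(M) = 3*M*(121 + M) (k(M) = (M + 2*M)*(121 + M) = (3*M)*(121 + M) = 3*M*(121 + M))
18191 + k(205) = 18191 + 3*205*(121 + 205) = 18191 + 3*205*326 = 18191 + 200490 = 218681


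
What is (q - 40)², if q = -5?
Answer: 2025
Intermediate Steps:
(q - 40)² = (-5 - 40)² = (-45)² = 2025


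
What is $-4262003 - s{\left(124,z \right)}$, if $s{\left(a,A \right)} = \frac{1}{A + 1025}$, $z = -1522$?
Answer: $- \frac{2118215490}{497} \approx -4.262 \cdot 10^{6}$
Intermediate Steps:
$s{\left(a,A \right)} = \frac{1}{1025 + A}$
$-4262003 - s{\left(124,z \right)} = -4262003 - \frac{1}{1025 - 1522} = -4262003 - \frac{1}{-497} = -4262003 - - \frac{1}{497} = -4262003 + \frac{1}{497} = - \frac{2118215490}{497}$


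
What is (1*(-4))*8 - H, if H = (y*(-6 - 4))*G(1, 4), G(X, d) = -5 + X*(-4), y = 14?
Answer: -1292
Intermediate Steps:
G(X, d) = -5 - 4*X
H = 1260 (H = (14*(-6 - 4))*(-5 - 4*1) = (14*(-10))*(-5 - 4) = -140*(-9) = 1260)
(1*(-4))*8 - H = (1*(-4))*8 - 1*1260 = -4*8 - 1260 = -32 - 1260 = -1292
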